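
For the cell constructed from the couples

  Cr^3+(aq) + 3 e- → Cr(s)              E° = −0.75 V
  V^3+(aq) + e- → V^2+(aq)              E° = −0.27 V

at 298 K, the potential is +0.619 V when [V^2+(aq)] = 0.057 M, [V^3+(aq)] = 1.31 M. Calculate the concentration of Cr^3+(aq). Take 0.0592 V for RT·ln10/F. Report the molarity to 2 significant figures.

0.0011 M

V³⁺/V²⁺ is the cathode (higher E°); E°cell = −0.27 − (−0.75) = +0.48 V with n = 3.
Since E = E° − (0.0592/n)·log Q, log Q = n(E° − E)/0.0592 = −7.044.
For 3 V^3+(aq) + Cr(s) → 3 V^2+(aq) + Cr^3+(aq), the reaction quotient is Q = ([V^2+(aq)]^3·[Cr^3+(aq)]) / [V^3+(aq)]^3.
Substituting the known concentrations and solving, log [Cr^3+(aq)] = −2.960 and [Cr^3+(aq)] = 0.0011 M.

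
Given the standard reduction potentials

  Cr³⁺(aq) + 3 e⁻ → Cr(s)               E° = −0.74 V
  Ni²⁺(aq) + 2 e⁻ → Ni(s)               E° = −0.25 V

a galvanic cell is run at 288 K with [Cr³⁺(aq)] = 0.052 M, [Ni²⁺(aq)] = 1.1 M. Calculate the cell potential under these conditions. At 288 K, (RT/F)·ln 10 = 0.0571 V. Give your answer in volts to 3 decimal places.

The Ni²⁺/Ni couple has the more positive E°, so it is the cathode; Cr³⁺/Cr is the anode.
E°cell = E°cat − E°an = −0.25 − (−0.74) = +0.49 V; n = 6.
Balancing gives 3 Ni²⁺(aq) + 2 Cr(s) → 3 Ni(s) + 2 Cr³⁺(aq); hence Q = [Cr³⁺(aq)]^2 / [Ni²⁺(aq)]^3 = 0.00203 (log Q = −2.692).
E = E° − (0.0571/n)·log Q = +0.49 − (0.0571/6)(−2.692) = +0.516 V.

+0.516 V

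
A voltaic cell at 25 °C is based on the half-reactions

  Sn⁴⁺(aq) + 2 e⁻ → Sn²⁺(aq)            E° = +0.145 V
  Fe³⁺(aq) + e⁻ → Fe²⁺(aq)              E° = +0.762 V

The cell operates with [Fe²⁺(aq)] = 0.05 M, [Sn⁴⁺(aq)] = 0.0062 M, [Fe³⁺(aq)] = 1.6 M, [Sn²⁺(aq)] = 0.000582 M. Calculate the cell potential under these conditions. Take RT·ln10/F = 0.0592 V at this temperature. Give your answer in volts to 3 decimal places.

Fe³⁺/Fe²⁺ is reduced (cathode, E° = +0.762 V) and Sn⁴⁺/Sn²⁺ is oxidized (anode).
E°cell = E°cat − E°an = +0.762 − (+0.145) = +0.617 V; n = 2.
For the overall reaction 2 Fe³⁺(aq) + Sn²⁺(aq) → 2 Fe²⁺(aq) + Sn⁴⁺(aq), Q = ([Fe²⁺(aq)]^2·[Sn⁴⁺(aq)]) / ([Fe³⁺(aq)]^2·[Sn²⁺(aq)]) = 0.0104, giving log Q = −1.983.
Applying E = E° − (RT ln10/nF)·log Q gives +0.617 − (0.0592/2)(−1.983) = +0.676 V.

+0.676 V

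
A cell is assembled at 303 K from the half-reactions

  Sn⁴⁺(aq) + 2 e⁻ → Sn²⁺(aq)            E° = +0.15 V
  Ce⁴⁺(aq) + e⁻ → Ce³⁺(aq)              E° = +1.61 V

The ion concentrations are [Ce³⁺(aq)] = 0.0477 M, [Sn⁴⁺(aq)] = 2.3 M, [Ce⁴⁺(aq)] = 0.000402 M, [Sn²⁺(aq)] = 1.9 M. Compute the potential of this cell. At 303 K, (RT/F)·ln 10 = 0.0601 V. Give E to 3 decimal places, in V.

+1.333 V

Ce⁴⁺/Ce³⁺ is reduced (cathode, E° = +1.61 V) and Sn⁴⁺/Sn²⁺ is oxidized (anode).
The standard potential is +1.61 − (+0.15) = +1.46 V and the balanced reaction transfers n = 2 electrons.
For the overall reaction 2 Ce⁴⁺(aq) + Sn²⁺(aq) → 2 Ce³⁺(aq) + Sn⁴⁺(aq), Q = ([Ce³⁺(aq)]^2·[Sn⁴⁺(aq)]) / ([Ce⁴⁺(aq)]^2·[Sn²⁺(aq)]) = 1.7×10^4, giving log Q = 4.232.
Applying E = E° − (RT ln10/nF)·log Q gives +1.46 − (0.0601/2)(4.232) = +1.333 V.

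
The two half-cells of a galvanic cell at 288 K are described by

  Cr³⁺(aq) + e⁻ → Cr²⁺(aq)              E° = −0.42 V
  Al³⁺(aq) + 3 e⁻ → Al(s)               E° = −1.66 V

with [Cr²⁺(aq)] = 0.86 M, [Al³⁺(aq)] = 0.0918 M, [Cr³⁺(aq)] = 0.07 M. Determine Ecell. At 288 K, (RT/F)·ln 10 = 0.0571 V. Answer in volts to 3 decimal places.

+1.198 V

Since E°(Cr³⁺/Cr²⁺) > E°(Al³⁺/Al), Cr³⁺/Cr²⁺ serves as the cathode.
The standard potential is −0.42 − (−1.66) = +1.24 V and the balanced reaction transfers n = 3 electrons.
Balancing gives 3 Cr³⁺(aq) + Al(s) → 3 Cr²⁺(aq) + Al³⁺(aq); hence Q = ([Cr²⁺(aq)]^3·[Al³⁺(aq)]) / [Cr³⁺(aq)]^3 = 170 (log Q = 2.231).
By the Nernst equation, E = +1.24 − (0.0571/3)·(2.231) = +1.198 V.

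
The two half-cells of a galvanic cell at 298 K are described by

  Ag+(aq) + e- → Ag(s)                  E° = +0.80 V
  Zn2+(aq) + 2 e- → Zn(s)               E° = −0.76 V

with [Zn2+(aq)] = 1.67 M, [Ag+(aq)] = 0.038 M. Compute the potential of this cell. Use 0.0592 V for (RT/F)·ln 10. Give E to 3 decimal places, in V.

+1.469 V

Since E°(Ag⁺/Ag) > E°(Zn²⁺/Zn), Ag⁺/Ag serves as the cathode.
E°cell = +0.80 − (−0.76) = +1.56 V, with n = 2 electrons transferred.
Balancing gives 2 Ag+(aq) + Zn(s) → 2 Ag(s) + Zn2+(aq); hence Q = [Zn2+(aq)] / [Ag+(aq)]^2 = 1.16×10^3 (log Q = 3.063).
Applying E = E° − (RT ln10/nF)·log Q gives +1.56 − (0.0592/2)(3.063) = +1.469 V.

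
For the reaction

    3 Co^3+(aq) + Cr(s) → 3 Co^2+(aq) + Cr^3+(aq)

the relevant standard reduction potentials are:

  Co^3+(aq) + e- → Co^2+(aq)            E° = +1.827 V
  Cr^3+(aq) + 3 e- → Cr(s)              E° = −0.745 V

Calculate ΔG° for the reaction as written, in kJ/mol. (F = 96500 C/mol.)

In the reaction as written Co^3+(aq) is reduced, so the Co³⁺/Co²⁺ couple is the cathode and Cr³⁺/Cr is the anode.
E°cell = +1.827 − (−0.745) = +2.572 V; balancing electrons gives n = 3.
ΔG° = −nFE°cell = −(3)(96500)(+2.572) J/mol = −745 kJ/mol.

−745 kJ/mol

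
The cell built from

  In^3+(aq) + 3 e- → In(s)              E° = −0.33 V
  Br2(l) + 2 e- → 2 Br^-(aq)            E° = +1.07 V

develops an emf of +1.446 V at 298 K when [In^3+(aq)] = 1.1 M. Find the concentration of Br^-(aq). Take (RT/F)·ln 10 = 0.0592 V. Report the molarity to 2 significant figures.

The Br₂/Br⁻ couple has the larger reduction potential, so it is the cathode: E°cell = +1.07 − (−0.33) = +1.40 V and n = 6.
From the Nernst equation, log Q = n(E° − E)/0.0592 = 6·(+1.40 − (+1.446))/0.0592 = −4.662.
For 3 Br2(l) + 2 In(s) → 6 Br^-(aq) + 2 In^3+(aq), the reaction quotient is Q = [Br^-(aq)]^6·[In^3+(aq)]^2.
Isolating [Br^-(aq)] in Q = 10^{−4.662} yields log [Br^-(aq)] = −0.791, i.e. 0.16 M.

0.16 M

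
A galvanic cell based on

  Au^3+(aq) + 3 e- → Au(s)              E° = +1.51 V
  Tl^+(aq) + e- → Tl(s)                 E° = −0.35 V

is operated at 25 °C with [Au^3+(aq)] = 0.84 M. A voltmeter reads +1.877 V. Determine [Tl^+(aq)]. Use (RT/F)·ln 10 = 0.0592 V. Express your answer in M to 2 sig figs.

The Au³⁺/Au couple has the larger reduction potential, so it is the cathode: E°cell = +1.51 − (−0.35) = +1.86 V and n = 3.
Rearranging E = E° − (0.0592/n)·log Q gives log Q = 3(+1.86 − (+1.877))/0.0592 = −0.861.
Balancing electrons gives Au^3+(aq) + 3 Tl(s) → Au(s) + 3 Tl^+(aq); thus Q = [Tl^+(aq)]^3 / [Au^3+(aq)].
Substituting the known concentrations and solving, log [Tl^+(aq)] = −0.312 and [Tl^+(aq)] = 0.49 M.

0.49 M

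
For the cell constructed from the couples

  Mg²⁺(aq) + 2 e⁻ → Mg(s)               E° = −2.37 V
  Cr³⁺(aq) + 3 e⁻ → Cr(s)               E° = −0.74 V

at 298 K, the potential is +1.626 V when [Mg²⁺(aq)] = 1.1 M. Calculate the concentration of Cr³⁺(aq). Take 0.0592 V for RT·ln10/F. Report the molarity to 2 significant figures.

0.72 M

Cr³⁺/Cr is the cathode (higher E°); E°cell = −0.74 − (−2.37) = +1.63 V with n = 6.
Rearranging E = E° − (0.0592/n)·log Q gives log Q = 6(+1.63 − (+1.626))/0.0592 = 0.405.
The balanced reaction is 2 Cr³⁺(aq) + 3 Mg(s) → 2 Cr(s) + 3 Mg²⁺(aq), so Q = [Mg²⁺(aq)]^3 / [Cr³⁺(aq)]^2.
Solving for the unknown gives log [Cr³⁺(aq)] = −0.140, so [Cr³⁺(aq)] ≈ 0.72 M.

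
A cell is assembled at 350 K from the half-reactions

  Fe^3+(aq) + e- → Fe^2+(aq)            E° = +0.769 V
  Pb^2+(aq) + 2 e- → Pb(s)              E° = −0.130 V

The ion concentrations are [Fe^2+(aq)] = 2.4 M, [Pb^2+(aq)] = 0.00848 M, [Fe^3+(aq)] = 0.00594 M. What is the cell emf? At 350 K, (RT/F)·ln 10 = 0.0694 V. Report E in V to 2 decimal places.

+0.79 V

Fe³⁺/Fe²⁺ is reduced (cathode, E° = +0.769 V) and Pb²⁺/Pb is oxidized (anode).
The standard potential is +0.769 − (−0.130) = +0.899 V and the balanced reaction transfers n = 2 electrons.
For the overall reaction 2 Fe^3+(aq) + Pb(s) → 2 Fe^2+(aq) + Pb^2+(aq), Q = ([Fe^2+(aq)]^2·[Pb^2+(aq)]) / [Fe^3+(aq)]^2 = 1.38×10^3, giving log Q = 3.141.
By the Nernst equation, E = +0.899 − (0.0694/2)·(3.141) = +0.79 V.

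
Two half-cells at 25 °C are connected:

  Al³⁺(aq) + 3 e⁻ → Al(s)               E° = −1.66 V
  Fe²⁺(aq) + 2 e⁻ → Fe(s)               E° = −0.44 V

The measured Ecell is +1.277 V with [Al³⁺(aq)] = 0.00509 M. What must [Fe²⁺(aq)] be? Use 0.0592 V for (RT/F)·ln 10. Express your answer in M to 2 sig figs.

Fe²⁺/Fe is the cathode (higher E°); E°cell = −0.44 − (−1.66) = +1.22 V with n = 6.
From the Nernst equation, log Q = n(E° − E)/0.0592 = 6·(+1.22 − (+1.277))/0.0592 = −5.777.
For 3 Fe²⁺(aq) + 2 Al(s) → 3 Fe(s) + 2 Al³⁺(aq), the reaction quotient is Q = [Al³⁺(aq)]^2 / [Fe²⁺(aq)]^3.
Solving for the unknown gives log [Fe²⁺(aq)] = 0.397, so [Fe²⁺(aq)] ≈ 2.5 M.

2.5 M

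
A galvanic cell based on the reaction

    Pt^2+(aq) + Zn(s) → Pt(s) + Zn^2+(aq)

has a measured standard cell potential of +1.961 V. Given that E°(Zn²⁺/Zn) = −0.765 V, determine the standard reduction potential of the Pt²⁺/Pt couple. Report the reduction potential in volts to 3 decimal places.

+1.196 V

In the reaction as written the Pt²⁺/Pt couple is reduced (cathode) and Zn²⁺/Zn is oxidized (anode), so E°cell = E°(Pt²⁺/Pt) − E°(Zn²⁺/Zn).
E°(Pt²⁺/Pt) = E°cell + E°(anode) = +1.961 + (−0.765) = +1.196 V.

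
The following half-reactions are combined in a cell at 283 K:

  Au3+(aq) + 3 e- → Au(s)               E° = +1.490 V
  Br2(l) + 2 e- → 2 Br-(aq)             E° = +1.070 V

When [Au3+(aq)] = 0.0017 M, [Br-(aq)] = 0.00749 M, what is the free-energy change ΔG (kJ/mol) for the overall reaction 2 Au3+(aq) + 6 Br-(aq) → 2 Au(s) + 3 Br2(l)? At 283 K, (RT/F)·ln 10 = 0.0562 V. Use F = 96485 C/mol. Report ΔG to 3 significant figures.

With Au³⁺/Au reduced at the cathode, E°cell = +1.490 − (+1.070) = +0.420 V and n = 6.
The reaction quotient is 1 / ([Au3+(aq)]^2·[Br-(aq)]^6) = 1.96×10^18; by Nernst, E = +0.420 − (0.0562/6)(18.292) = +0.2487 V.
ΔG = −nFE = −(6)(96485)(+0.2487) J/mol = −144 kJ/mol.

−144 kJ/mol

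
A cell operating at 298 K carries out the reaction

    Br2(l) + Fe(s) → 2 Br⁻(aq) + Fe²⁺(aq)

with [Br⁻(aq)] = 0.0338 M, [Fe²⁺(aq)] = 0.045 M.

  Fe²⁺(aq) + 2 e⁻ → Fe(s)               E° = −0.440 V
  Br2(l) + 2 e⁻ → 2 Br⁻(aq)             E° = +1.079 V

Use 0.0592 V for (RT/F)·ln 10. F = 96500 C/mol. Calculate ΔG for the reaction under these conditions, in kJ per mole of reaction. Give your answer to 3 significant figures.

−318 kJ/mol

The standard cell potential is +1.079 − (−0.440) = +1.519 V, with n = 2 electrons in the balanced equation.
Q = [Br⁻(aq)]^2·[Fe²⁺(aq)] = 5.14×10^−5, so log Q = −4.289 and E = +1.519 − (0.0592/2)(−4.289) = +1.6460 V.
Finally ΔG = −nFE = −(2)(96500 C/mol)(+1.6460 V) = −318 kJ/mol.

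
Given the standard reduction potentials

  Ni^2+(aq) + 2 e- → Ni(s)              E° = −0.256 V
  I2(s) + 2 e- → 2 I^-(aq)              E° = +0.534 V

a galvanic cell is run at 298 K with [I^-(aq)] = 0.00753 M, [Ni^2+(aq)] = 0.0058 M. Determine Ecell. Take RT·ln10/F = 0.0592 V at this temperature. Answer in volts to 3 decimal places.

+0.982 V

I₂/I⁻ is reduced (cathode, E° = +0.534 V) and Ni²⁺/Ni is oxidized (anode).
E°cell = +0.534 − (−0.256) = +0.790 V, with n = 2 electrons transferred.
The balanced reaction is I2(s) + Ni(s) → 2 I^-(aq) + Ni^2+(aq), so Q = [I^-(aq)]^2·[Ni^2+(aq)] = 3.29×10^−7 and log Q = −6.483.
By the Nernst equation, E = +0.790 − (0.0592/2)·(−6.483) = +0.982 V.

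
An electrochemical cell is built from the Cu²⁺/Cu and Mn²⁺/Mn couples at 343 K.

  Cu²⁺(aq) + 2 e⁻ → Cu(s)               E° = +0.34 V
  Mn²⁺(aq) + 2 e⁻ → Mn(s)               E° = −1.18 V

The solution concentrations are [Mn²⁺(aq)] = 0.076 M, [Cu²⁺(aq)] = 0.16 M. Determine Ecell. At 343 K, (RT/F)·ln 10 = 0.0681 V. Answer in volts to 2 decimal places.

Since E°(Cu²⁺/Cu) > E°(Mn²⁺/Mn), Cu²⁺/Cu serves as the cathode.
The standard potential is +0.34 − (−1.18) = +1.52 V and the balanced reaction transfers n = 2 electrons.
Balancing gives Cu²⁺(aq) + Mn(s) → Cu(s) + Mn²⁺(aq); hence Q = [Mn²⁺(aq)] / [Cu²⁺(aq)] = 0.475 (log Q = −0.323).
Applying E = E° − (RT ln10/nF)·log Q gives +1.52 − (0.0681/2)(−0.323) = +1.53 V.

+1.53 V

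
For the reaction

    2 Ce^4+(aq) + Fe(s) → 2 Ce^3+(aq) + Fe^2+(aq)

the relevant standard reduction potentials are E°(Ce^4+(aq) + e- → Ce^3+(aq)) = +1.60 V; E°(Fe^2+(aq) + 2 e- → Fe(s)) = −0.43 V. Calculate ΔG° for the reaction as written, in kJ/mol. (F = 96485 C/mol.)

−392 kJ/mol

In the reaction as written Ce^4+(aq) is reduced, so the Ce⁴⁺/Ce³⁺ couple is the cathode and Fe²⁺/Fe is the anode.
E°cell = +1.60 − (−0.43) = +2.03 V; balancing electrons gives n = 2.
ΔG° = −nFE°cell = −(2)(96485)(+2.03) J/mol = −392 kJ/mol.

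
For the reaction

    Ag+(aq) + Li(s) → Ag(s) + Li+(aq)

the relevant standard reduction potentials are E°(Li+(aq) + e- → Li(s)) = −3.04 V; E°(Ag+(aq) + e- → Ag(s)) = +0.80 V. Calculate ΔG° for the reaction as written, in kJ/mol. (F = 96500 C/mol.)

−371 kJ/mol

In the reaction as written Ag+(aq) is reduced, so the Ag⁺/Ag couple is the cathode and Li⁺/Li is the anode.
E°cell = +0.80 − (−3.04) = +3.84 V; balancing electrons gives n = 1.
ΔG° = −nFE°cell = −(1)(96500)(+3.84) J/mol = −371 kJ/mol.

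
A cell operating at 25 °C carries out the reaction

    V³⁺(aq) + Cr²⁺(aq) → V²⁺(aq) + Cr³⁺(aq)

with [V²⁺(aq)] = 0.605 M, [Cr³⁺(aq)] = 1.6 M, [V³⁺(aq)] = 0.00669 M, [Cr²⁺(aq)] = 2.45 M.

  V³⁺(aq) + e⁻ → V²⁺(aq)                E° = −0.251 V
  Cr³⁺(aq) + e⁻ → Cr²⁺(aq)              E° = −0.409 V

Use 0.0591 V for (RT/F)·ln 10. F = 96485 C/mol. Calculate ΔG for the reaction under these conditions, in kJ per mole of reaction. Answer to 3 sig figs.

−5.14 kJ/mol

The standard cell potential is −0.251 − (−0.409) = +0.158 V, with n = 1 electron in the balanced equation.
Here Q = ([V²⁺(aq)]·[Cr³⁺(aq)]) / ([V³⁺(aq)]·[Cr²⁺(aq)]) = 59.1 (log Q = 1.771), giving E = +0.158 − (0.0591/1)·(1.771) = +0.0533 V.
Then ΔG = −nFE = −1 × 96485 × +0.0533 J/mol = −5.14 kJ/mol.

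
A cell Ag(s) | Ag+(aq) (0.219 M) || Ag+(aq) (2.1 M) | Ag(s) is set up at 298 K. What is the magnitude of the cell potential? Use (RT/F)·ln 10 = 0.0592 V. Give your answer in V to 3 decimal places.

0.058 V

For a concentration cell E°cell = 0, since both electrodes use the same couple.
The compartment with the higher Ag+(aq) concentration (2.1 M) acts as the cathode; ions are reduced there and produced at the dilute (0.219 M) anode.
With n = 1, Ecell = −(0.0592/1)·log([dilute]/[conc]) = −(0.0592/1)·log(0.219/2.1) = +0.058 V.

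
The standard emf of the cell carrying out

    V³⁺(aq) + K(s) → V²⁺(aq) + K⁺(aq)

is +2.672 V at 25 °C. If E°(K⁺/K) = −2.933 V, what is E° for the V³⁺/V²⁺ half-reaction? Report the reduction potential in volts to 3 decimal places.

−0.261 V

In the reaction as written the V³⁺/V²⁺ couple is reduced (cathode) and K⁺/K is oxidized (anode), so E°cell = E°(V³⁺/V²⁺) − E°(K⁺/K).
E°(V³⁺/V²⁺) = E°cell + E°(anode) = +2.672 + (−2.933) = −0.261 V.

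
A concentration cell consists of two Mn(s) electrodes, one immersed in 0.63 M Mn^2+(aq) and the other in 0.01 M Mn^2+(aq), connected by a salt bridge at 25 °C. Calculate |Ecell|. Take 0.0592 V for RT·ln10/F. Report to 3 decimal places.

For a concentration cell E°cell = 0, since both electrodes use the same couple.
The compartment with the higher Mn^2+(aq) concentration (0.63 M) acts as the cathode; ions are reduced there and produced at the dilute (0.01 M) anode.
With n = 2, Ecell = −(0.0592/2)·log([dilute]/[conc]) = −(0.0592/2)·log(0.01/0.63) = +0.053 V.

0.053 V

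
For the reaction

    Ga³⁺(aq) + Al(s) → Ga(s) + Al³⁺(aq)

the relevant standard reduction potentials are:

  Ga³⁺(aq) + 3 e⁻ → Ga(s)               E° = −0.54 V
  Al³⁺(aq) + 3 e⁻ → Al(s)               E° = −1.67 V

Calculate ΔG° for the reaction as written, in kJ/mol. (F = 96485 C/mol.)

In the reaction as written Ga³⁺(aq) is reduced, so the Ga³⁺/Ga couple is the cathode and Al³⁺/Al is the anode.
E°cell = −0.54 − (−1.67) = +1.13 V; balancing electrons gives n = 3.
ΔG° = −nFE°cell = −(3)(96485)(+1.13) J/mol = −327 kJ/mol.

−327 kJ/mol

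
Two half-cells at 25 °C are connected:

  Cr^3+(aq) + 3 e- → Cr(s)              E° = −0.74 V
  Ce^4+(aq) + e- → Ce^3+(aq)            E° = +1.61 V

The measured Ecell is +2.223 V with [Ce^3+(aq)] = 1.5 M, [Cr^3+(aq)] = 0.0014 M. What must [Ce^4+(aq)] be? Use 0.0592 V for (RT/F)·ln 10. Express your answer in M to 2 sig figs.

0.0012 M

With Ce⁴⁺/Ce³⁺ at the cathode and Cr³⁺/Cr at the anode, E°cell = +1.61 − (−0.74) = +2.35 V (n = 3).
From the Nernst equation, log Q = n(E° − E)/0.0592 = 3·(+2.35 − (+2.223))/0.0592 = 6.436.
The balanced reaction is 3 Ce^4+(aq) + Cr(s) → 3 Ce^3+(aq) + Cr^3+(aq), so Q = ([Ce^3+(aq)]^3·[Cr^3+(aq)]) / [Ce^4+(aq)]^3.
Solving for the unknown gives log [Ce^4+(aq)] = −2.921, so [Ce^4+(aq)] ≈ 0.0012 M.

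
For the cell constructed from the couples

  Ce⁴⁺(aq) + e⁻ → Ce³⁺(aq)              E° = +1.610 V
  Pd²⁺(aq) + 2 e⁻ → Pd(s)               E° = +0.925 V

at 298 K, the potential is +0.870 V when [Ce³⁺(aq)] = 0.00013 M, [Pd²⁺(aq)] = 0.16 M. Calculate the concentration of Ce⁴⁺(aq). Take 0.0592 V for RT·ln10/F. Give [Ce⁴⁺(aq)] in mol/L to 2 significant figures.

0.069 M

With Ce⁴⁺/Ce³⁺ at the cathode and Pd²⁺/Pd at the anode, E°cell = +1.610 − (+0.925) = +0.685 V (n = 2).
Rearranging E = E° − (0.0592/n)·log Q gives log Q = 2(+0.685 − (+0.870))/0.0592 = −6.250.
Balancing electrons gives 2 Ce⁴⁺(aq) + Pd(s) → 2 Ce³⁺(aq) + Pd²⁺(aq); thus Q = ([Ce³⁺(aq)]^2·[Pd²⁺(aq)]) / [Ce⁴⁺(aq)]^2.
Substituting the known concentrations and solving, log [Ce⁴⁺(aq)] = −1.159 and [Ce⁴⁺(aq)] = 0.069 M.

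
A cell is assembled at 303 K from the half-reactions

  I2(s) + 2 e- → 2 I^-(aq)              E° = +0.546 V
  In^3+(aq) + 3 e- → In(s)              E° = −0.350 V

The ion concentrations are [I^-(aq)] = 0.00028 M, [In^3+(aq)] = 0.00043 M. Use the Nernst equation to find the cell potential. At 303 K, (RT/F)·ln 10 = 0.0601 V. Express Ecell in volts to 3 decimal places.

The I₂/I⁻ couple has the more positive E°, so it is the cathode; In³⁺/In is the anode.
The standard potential is +0.546 − (−0.350) = +0.896 V and the balanced reaction transfers n = 6 electrons.
For the overall reaction 3 I2(s) + 2 In(s) → 6 I^-(aq) + 2 In^3+(aq), Q = [I^-(aq)]^6·[In^3+(aq)]^2 = 8.91×10^−29, giving log Q = −28.050.
Applying E = E° − (RT ln10/nF)·log Q gives +0.896 − (0.0601/6)(−28.050) = +1.177 V.

+1.177 V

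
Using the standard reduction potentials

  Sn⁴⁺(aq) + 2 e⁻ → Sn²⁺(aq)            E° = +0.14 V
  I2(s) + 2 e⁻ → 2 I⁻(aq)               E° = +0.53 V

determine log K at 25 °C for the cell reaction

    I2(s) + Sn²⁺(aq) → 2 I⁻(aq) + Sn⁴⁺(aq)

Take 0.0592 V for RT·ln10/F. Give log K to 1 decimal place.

log K = 13.2

The I₂/I⁻ couple is reduced (cathode); E°cell = +0.53 − (+0.14) = +0.39 V with n = 2.
At equilibrium E = 0, so log K = nE°cell / 0.0592 = (2)(+0.39) / 0.0592 = 13.2.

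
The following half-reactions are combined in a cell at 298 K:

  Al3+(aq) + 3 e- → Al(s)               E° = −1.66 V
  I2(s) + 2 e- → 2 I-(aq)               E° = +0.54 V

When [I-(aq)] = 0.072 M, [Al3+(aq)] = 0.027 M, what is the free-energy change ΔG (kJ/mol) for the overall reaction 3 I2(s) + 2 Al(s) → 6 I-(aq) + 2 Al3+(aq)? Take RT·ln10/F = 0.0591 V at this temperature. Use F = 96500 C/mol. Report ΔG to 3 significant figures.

With I₂/I⁻ reduced at the cathode, E°cell = +0.54 − (−1.66) = +2.20 V and n = 6.
Here Q = [I-(aq)]^6·[Al3+(aq)]^2 = 1.02×10^−10 (log Q = −9.993), giving E = +2.20 − (0.0591/6)·(−9.993) = +2.2984 V.
ΔG = −nFE = −(6)(96500)(+2.2984) J/mol = −1330 kJ/mol.

−1330 kJ/mol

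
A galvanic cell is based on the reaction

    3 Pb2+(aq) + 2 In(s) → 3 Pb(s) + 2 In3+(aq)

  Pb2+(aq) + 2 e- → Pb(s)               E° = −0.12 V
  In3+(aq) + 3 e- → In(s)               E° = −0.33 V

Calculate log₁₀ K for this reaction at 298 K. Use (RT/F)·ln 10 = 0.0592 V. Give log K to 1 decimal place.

log K = 21.3

The Pb²⁺/Pb couple is reduced (cathode); E°cell = −0.12 − (−0.33) = +0.21 V with n = 6.
At equilibrium E = 0, so log K = nE°cell / 0.0592 = (6)(+0.21) / 0.0592 = 21.3.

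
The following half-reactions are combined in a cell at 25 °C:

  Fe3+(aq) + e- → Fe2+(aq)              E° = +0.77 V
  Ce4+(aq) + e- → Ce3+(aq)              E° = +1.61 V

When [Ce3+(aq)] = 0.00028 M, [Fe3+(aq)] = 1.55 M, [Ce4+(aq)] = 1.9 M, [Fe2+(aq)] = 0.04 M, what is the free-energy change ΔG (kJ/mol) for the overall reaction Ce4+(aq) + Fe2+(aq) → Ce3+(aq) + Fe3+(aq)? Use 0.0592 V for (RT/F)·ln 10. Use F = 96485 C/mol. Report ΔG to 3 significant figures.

−93.9 kJ/mol

With Ce⁴⁺/Ce³⁺ reduced at the cathode, E°cell = +1.61 − (+0.77) = +0.84 V and n = 1.
The reaction quotient is ([Ce3+(aq)]·[Fe3+(aq)]) / ([Ce4+(aq)]·[Fe2+(aq)]) = 0.00571; by Nernst, E = +0.84 − (0.0592/1)(−2.243) = +0.9728 V.
Finally ΔG = −nFE = −(1)(96485 C/mol)(+0.9728 V) = −93.9 kJ/mol.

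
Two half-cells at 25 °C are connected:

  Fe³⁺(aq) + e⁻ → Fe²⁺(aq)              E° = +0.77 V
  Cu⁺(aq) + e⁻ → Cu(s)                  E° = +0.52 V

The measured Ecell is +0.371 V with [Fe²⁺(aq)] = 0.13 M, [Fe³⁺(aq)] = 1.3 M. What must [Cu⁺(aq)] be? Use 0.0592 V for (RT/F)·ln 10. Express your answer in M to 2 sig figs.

0.090 M

Fe³⁺/Fe²⁺ is the cathode (higher E°); E°cell = +0.77 − (+0.52) = +0.25 V with n = 1.
Since E = E° − (0.0592/n)·log Q, log Q = n(E° − E)/0.0592 = −2.044.
The balanced reaction is Fe³⁺(aq) + Cu(s) → Fe²⁺(aq) + Cu⁺(aq), so Q = ([Fe²⁺(aq)]·[Cu⁺(aq)]) / [Fe³⁺(aq)].
Substituting the known concentrations and solving, log [Cu⁺(aq)] = −1.044 and [Cu⁺(aq)] = 0.090 M.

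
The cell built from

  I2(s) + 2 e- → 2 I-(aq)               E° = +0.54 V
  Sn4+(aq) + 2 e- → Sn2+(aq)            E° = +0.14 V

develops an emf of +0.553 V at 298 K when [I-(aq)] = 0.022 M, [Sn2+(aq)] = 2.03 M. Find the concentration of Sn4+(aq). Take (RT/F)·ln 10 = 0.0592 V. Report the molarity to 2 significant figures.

0.028 M

I₂/I⁻ is the cathode (higher E°); E°cell = +0.54 − (+0.14) = +0.40 V with n = 2.
Since E = E° − (0.0592/n)·log Q, log Q = n(E° − E)/0.0592 = −5.169.
Balancing electrons gives I2(s) + Sn2+(aq) → 2 I-(aq) + Sn4+(aq); thus Q = ([I-(aq)]^2·[Sn4+(aq)]) / [Sn2+(aq)].
Substituting the known concentrations and solving, log [Sn4+(aq)] = −1.546 and [Sn4+(aq)] = 0.028 M.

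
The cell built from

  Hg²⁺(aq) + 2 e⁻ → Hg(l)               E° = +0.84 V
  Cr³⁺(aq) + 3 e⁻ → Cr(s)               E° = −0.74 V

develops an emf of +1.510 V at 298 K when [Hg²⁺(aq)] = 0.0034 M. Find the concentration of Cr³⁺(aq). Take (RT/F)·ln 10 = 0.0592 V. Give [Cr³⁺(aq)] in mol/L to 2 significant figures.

0.70 M

The Hg²⁺/Hg couple has the larger reduction potential, so it is the cathode: E°cell = +0.84 − (−0.74) = +1.58 V and n = 6.
Rearranging E = E° − (0.0592/n)·log Q gives log Q = 6(+1.58 − (+1.510))/0.0592 = 7.095.
The balanced reaction is 3 Hg²⁺(aq) + 2 Cr(s) → 3 Hg(l) + 2 Cr³⁺(aq), so Q = [Cr³⁺(aq)]^2 / [Hg²⁺(aq)]^3.
Isolating [Cr³⁺(aq)] in Q = 10^{7.095} yields log [Cr³⁺(aq)] = −0.155, i.e. 0.70 M.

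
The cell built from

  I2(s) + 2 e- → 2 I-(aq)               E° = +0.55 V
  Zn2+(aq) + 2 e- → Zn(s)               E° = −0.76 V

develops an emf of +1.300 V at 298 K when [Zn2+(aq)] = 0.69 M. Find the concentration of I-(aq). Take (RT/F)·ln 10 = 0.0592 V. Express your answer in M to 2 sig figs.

1.8 M

The I₂/I⁻ couple has the larger reduction potential, so it is the cathode: E°cell = +0.55 − (−0.76) = +1.31 V and n = 2.
Rearranging E = E° − (0.0592/n)·log Q gives log Q = 2(+1.31 − (+1.300))/0.0592 = 0.338.
For I2(s) + Zn(s) → 2 I-(aq) + Zn2+(aq), the reaction quotient is Q = [I-(aq)]^2·[Zn2+(aq)].
Solving for the unknown gives log [I-(aq)] = 0.250, so [I-(aq)] ≈ 1.8 M.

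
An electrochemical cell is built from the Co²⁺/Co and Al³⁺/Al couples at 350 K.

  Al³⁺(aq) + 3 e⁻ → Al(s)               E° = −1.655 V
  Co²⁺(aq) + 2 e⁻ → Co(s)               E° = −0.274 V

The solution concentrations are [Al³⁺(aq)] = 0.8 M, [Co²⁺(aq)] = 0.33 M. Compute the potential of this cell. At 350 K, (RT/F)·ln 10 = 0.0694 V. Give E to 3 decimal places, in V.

+1.367 V

Co²⁺/Co is reduced (cathode, E° = −0.274 V) and Al³⁺/Al is oxidized (anode).
E°cell = −0.274 − (−1.655) = +1.381 V, with n = 6 electrons transferred.
Balancing gives 3 Co²⁺(aq) + 2 Al(s) → 3 Co(s) + 2 Al³⁺(aq); hence Q = [Al³⁺(aq)]^2 / [Co²⁺(aq)]^3 = 17.8 (log Q = 1.251).
E = E° − (0.0694/n)·log Q = +1.381 − (0.0694/6)(1.251) = +1.367 V.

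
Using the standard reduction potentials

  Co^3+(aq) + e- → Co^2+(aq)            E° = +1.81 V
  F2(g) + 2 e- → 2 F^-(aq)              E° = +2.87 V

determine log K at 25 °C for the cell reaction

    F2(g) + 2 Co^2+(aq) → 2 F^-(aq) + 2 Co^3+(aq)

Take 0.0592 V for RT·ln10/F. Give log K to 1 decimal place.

log K = 35.8

The F₂/F⁻ couple is reduced (cathode); E°cell = +2.87 − (+1.81) = +1.06 V with n = 2.
At equilibrium E = 0, so log K = nE°cell / 0.0592 = (2)(+1.06) / 0.0592 = 35.8.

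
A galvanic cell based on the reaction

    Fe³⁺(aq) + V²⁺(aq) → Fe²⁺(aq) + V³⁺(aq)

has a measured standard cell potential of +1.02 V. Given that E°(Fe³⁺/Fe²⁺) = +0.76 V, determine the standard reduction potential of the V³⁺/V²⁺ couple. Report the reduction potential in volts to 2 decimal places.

−0.26 V

In the reaction as written the Fe³⁺/Fe²⁺ couple is reduced (cathode) and V³⁺/V²⁺ is oxidized (anode), so E°cell = E°(Fe³⁺/Fe²⁺) − E°(V³⁺/V²⁺).
E°(V³⁺/V²⁺) = E°(cathode) − E°cell = +0.76 − (+1.02) = −0.26 V.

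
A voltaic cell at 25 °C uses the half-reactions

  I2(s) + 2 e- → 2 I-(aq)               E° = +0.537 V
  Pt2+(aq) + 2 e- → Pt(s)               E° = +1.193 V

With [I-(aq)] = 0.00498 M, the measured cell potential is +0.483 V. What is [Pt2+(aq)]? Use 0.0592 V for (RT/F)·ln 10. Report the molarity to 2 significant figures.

With Pt²⁺/Pt at the cathode and I₂/I⁻ at the anode, E°cell = +1.193 − (+0.537) = +0.656 V (n = 2).
Rearranging E = E° − (0.0592/n)·log Q gives log Q = 2(+0.656 − (+0.483))/0.0592 = 5.845.
Balancing electrons gives Pt2+(aq) + 2 I-(aq) → Pt(s) + I2(s); thus Q = 1 / ([Pt2+(aq)]·[I-(aq)]^2).
Isolating [Pt2+(aq)] in Q = 10^{5.845} yields log [Pt2+(aq)] = −1.239, i.e. 0.058 M.

0.058 M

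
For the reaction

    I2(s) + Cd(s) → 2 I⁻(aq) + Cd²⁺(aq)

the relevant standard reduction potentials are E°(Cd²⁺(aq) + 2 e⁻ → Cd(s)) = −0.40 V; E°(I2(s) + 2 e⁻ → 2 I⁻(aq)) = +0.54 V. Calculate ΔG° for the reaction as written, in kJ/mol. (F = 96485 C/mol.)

In the reaction as written I2(s) is reduced, so the I₂/I⁻ couple is the cathode and Cd²⁺/Cd is the anode.
E°cell = +0.54 − (−0.40) = +0.94 V; balancing electrons gives n = 2.
ΔG° = −nFE°cell = −(2)(96485)(+0.94) J/mol = −181 kJ/mol.

−181 kJ/mol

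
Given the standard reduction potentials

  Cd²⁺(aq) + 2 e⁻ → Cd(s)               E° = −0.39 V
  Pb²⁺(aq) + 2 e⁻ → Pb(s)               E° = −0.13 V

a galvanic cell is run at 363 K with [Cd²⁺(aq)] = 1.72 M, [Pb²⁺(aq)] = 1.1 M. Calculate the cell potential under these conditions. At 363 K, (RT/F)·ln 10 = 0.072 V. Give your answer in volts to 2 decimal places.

Pb²⁺/Pb is reduced (cathode, E° = −0.13 V) and Cd²⁺/Cd is oxidized (anode).
E°cell = E°cat − E°an = −0.13 − (−0.39) = +0.26 V; n = 2.
Balancing gives Pb²⁺(aq) + Cd(s) → Pb(s) + Cd²⁺(aq); hence Q = [Cd²⁺(aq)] / [Pb²⁺(aq)] = 1.56 (log Q = 0.194).
Applying E = E° − (RT ln10/nF)·log Q gives +0.26 − (0.072/2)(0.194) = +0.25 V.

+0.25 V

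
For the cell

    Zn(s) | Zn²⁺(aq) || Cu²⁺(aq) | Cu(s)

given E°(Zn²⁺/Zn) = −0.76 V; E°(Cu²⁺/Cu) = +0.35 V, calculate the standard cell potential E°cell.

+1.11 V

By convention the left-hand electrode in cell notation is the anode (oxidation) and the right-hand electrode is the cathode (reduction).
E°cell = E°(right) − E°(left) = +0.35 − (−0.76) = +1.11 V.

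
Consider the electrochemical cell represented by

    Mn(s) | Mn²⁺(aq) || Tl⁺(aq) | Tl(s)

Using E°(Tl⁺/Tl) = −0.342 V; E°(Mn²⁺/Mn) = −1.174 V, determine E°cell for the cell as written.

By convention the left-hand electrode in cell notation is the anode (oxidation) and the right-hand electrode is the cathode (reduction).
E°cell = E°(right) − E°(left) = −0.342 − (−1.174) = +0.832 V.

+0.832 V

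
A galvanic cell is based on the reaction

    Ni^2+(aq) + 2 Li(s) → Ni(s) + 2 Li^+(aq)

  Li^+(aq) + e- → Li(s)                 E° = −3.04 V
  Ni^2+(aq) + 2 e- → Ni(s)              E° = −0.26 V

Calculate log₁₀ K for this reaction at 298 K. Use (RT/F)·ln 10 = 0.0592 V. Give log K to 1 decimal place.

The Ni²⁺/Ni couple is reduced (cathode); E°cell = −0.26 − (−3.04) = +2.78 V with n = 2.
At equilibrium E = 0, so log K = nE°cell / 0.0592 = (2)(+2.78) / 0.0592 = 93.9.

log K = 93.9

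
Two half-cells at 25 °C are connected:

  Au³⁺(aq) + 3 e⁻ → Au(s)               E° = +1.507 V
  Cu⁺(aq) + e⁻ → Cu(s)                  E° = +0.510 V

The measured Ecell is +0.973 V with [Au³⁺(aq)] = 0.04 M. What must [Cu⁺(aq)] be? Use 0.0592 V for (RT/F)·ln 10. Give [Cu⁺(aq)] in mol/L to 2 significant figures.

0.87 M

With Au³⁺/Au at the cathode and Cu⁺/Cu at the anode, E°cell = +1.507 − (+0.510) = +0.997 V (n = 3).
Since E = E° − (0.0592/n)·log Q, log Q = n(E° − E)/0.0592 = 1.216.
Balancing electrons gives Au³⁺(aq) + 3 Cu(s) → Au(s) + 3 Cu⁺(aq); thus Q = [Cu⁺(aq)]^3 / [Au³⁺(aq)].
Isolating [Cu⁺(aq)] in Q = 10^{1.216} yields log [Cu⁺(aq)] = −0.061, i.e. 0.87 M.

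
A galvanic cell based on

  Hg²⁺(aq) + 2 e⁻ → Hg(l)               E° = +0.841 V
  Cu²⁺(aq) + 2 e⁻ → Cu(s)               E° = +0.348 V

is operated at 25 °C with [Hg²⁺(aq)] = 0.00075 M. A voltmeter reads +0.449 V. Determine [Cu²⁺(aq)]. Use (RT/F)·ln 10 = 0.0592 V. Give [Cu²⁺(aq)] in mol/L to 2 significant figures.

0.023 M

With Hg²⁺/Hg at the cathode and Cu²⁺/Cu at the anode, E°cell = +0.841 − (+0.348) = +0.493 V (n = 2).
Rearranging E = E° − (0.0592/n)·log Q gives log Q = 2(+0.493 − (+0.449))/0.0592 = 1.486.
The balanced reaction is Hg²⁺(aq) + Cu(s) → Hg(l) + Cu²⁺(aq), so Q = [Cu²⁺(aq)] / [Hg²⁺(aq)].
Isolating [Cu²⁺(aq)] in Q = 10^{1.486} yields log [Cu²⁺(aq)] = −1.639, i.e. 0.023 M.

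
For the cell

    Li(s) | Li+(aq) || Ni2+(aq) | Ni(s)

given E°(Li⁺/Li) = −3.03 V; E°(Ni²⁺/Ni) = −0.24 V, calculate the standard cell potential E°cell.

By convention the left-hand electrode in cell notation is the anode (oxidation) and the right-hand electrode is the cathode (reduction).
E°cell = E°(right) − E°(left) = −0.24 − (−3.03) = +2.79 V.

+2.79 V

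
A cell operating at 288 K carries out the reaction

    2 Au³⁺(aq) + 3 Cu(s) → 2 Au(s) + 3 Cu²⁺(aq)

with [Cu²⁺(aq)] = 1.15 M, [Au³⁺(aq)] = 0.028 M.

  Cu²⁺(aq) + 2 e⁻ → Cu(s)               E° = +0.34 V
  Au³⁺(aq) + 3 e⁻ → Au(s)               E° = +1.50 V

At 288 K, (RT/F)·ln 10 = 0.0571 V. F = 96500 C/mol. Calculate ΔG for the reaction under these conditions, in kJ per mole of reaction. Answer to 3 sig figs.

With Au³⁺/Au reduced at the cathode, E°cell = +1.50 − (+0.34) = +1.16 V and n = 6.
Here Q = [Cu²⁺(aq)]^3 / [Au³⁺(aq)]^2 = 1.94×10^3 (log Q = 3.288), giving E = +1.16 − (0.0571/6)·(3.288) = +1.1287 V.
ΔG = −nFE = −(6)(96500)(+1.1287) J/mol = −654 kJ/mol.

−654 kJ/mol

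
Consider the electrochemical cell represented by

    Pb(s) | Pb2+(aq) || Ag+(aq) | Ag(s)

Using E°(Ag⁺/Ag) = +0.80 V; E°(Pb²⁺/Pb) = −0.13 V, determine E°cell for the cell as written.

+0.93 V

By convention the left-hand electrode in cell notation is the anode (oxidation) and the right-hand electrode is the cathode (reduction).
E°cell = E°(right) − E°(left) = +0.80 − (−0.13) = +0.93 V.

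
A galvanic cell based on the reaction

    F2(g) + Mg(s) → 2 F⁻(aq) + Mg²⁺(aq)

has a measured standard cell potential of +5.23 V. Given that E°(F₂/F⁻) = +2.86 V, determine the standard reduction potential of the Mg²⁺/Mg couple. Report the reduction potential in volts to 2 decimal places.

In the reaction as written the F₂/F⁻ couple is reduced (cathode) and Mg²⁺/Mg is oxidized (anode), so E°cell = E°(F₂/F⁻) − E°(Mg²⁺/Mg).
E°(Mg²⁺/Mg) = E°(cathode) − E°cell = +2.86 − (+5.23) = −2.37 V.

−2.37 V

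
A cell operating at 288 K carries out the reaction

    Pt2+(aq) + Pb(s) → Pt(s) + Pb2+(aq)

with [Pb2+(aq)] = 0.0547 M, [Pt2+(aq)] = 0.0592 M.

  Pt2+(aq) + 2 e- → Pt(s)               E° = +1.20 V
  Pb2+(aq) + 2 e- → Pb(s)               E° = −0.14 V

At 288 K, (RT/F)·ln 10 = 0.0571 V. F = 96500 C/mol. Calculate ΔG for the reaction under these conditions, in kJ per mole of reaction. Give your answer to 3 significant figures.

−259 kJ/mol

E°cell = +1.20 − (−0.14) = +1.34 V; the balanced reaction transfers n = 2 electrons.
Here Q = [Pb2+(aq)] / [Pt2+(aq)] = 0.924 (log Q = −0.034), giving E = +1.34 − (0.0571/2)·(−0.034) = +1.3410 V.
Finally ΔG = −nFE = −(2)(96500 C/mol)(+1.3410 V) = −259 kJ/mol.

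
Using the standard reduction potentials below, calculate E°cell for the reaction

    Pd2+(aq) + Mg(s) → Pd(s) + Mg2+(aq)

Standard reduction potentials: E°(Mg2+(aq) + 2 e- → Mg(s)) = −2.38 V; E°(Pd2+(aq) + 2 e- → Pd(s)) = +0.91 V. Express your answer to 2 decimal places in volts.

+3.29 V

Pd2+(aq) gains electrons, so the Pd²⁺/Pd couple is the cathode; the Mg²⁺/Mg couple is the anode.
E°cell = E°(cathode) − E°(anode) = +0.91 − (−2.38) = +3.29 V.
The positive value indicates the reaction is spontaneous as written.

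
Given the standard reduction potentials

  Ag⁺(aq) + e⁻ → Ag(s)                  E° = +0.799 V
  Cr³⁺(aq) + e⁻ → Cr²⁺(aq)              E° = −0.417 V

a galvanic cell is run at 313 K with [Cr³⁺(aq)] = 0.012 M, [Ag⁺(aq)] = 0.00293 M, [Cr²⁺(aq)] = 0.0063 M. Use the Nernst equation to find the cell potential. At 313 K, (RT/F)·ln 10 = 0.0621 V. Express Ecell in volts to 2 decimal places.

Ag⁺/Ag is reduced (cathode, E° = +0.799 V) and Cr³⁺/Cr²⁺ is oxidized (anode).
E°cell = +0.799 − (−0.417) = +1.216 V, with n = 1 electron transferred.
For the overall reaction Ag⁺(aq) + Cr²⁺(aq) → Ag(s) + Cr³⁺(aq), Q = [Cr³⁺(aq)] / ([Ag⁺(aq)]·[Cr²⁺(aq)]) = 650, giving log Q = 2.813.
E = E° − (0.0621/n)·log Q = +1.216 − (0.0621/1)(2.813) = +1.04 V.

+1.04 V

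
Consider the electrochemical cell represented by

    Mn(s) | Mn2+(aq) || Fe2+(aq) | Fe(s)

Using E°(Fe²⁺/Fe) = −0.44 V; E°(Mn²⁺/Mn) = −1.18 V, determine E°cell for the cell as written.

By convention the left-hand electrode in cell notation is the anode (oxidation) and the right-hand electrode is the cathode (reduction).
E°cell = E°(right) − E°(left) = −0.44 − (−1.18) = +0.74 V.

+0.74 V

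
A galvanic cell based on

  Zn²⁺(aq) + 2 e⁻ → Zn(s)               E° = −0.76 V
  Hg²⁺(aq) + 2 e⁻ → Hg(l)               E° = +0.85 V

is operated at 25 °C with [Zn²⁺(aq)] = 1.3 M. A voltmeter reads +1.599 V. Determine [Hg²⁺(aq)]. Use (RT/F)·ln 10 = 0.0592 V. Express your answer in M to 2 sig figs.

With Hg²⁺/Hg at the cathode and Zn²⁺/Zn at the anode, E°cell = +0.85 − (−0.76) = +1.61 V (n = 2).
Rearranging E = E° − (0.0592/n)·log Q gives log Q = 2(+1.61 − (+1.599))/0.0592 = 0.372.
Balancing electrons gives Hg²⁺(aq) + Zn(s) → Hg(l) + Zn²⁺(aq); thus Q = [Zn²⁺(aq)] / [Hg²⁺(aq)].
Isolating [Hg²⁺(aq)] in Q = 10^{0.372} yields log [Hg²⁺(aq)] = −0.258, i.e. 0.55 M.

0.55 M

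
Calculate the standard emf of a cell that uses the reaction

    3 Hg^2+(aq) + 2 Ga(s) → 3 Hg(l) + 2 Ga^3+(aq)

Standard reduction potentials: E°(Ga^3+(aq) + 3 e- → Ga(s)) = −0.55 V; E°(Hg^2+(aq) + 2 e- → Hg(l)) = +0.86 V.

In the reaction as written, Hg^2+(aq) is reduced (cathode) and Ga^3+(aq) is produced by oxidation at the anode.
E°cell = E°(cathode) − E°(anode) = +0.86 − (−0.55) = +1.41 V.
The positive value indicates the reaction is spontaneous as written.

+1.41 V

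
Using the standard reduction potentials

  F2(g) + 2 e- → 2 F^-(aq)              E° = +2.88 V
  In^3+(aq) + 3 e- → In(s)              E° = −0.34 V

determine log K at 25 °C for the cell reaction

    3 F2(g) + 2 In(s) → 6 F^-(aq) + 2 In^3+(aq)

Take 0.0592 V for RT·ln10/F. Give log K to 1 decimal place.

log K = 326.4

The F₂/F⁻ couple is reduced (cathode); E°cell = +2.88 − (−0.34) = +3.22 V with n = 6.
At equilibrium E = 0, so log K = nE°cell / 0.0592 = (6)(+3.22) / 0.0592 = 326.4.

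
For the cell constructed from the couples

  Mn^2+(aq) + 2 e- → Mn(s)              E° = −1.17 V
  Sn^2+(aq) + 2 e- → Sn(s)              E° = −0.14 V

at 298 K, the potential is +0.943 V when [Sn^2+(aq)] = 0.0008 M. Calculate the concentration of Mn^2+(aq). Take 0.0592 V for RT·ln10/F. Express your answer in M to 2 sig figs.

Sn²⁺/Sn is the cathode (higher E°); E°cell = −0.14 − (−1.17) = +1.03 V with n = 2.
Rearranging E = E° − (0.0592/n)·log Q gives log Q = 2(+1.03 − (+0.943))/0.0592 = 2.939.
For Sn^2+(aq) + Mn(s) → Sn(s) + Mn^2+(aq), the reaction quotient is Q = [Mn^2+(aq)] / [Sn^2+(aq)].
Isolating [Mn^2+(aq)] in Q = 10^{2.939} yields log [Mn^2+(aq)] = −0.158, i.e. 0.70 M.

0.70 M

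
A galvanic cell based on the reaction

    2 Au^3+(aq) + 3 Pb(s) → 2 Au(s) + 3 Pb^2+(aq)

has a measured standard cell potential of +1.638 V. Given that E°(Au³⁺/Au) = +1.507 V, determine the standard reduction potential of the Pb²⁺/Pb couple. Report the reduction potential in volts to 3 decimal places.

−0.131 V

In the reaction as written the Au³⁺/Au couple is reduced (cathode) and Pb²⁺/Pb is oxidized (anode), so E°cell = E°(Au³⁺/Au) − E°(Pb²⁺/Pb).
E°(Pb²⁺/Pb) = E°(cathode) − E°cell = +1.507 − (+1.638) = −0.131 V.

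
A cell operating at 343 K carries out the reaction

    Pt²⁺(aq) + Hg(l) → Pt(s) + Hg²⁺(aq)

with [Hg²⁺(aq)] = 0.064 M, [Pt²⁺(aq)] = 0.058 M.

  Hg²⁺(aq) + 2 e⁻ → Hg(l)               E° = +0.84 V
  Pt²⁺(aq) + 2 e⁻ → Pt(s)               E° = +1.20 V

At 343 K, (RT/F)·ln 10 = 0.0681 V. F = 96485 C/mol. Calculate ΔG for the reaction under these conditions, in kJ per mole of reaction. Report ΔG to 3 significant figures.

E°cell = +1.20 − (+0.84) = +0.36 V; the balanced reaction transfers n = 2 electrons.
Here Q = [Hg²⁺(aq)] / [Pt²⁺(aq)] = 1.1 (log Q = 0.043), giving E = +0.36 − (0.0681/2)·(0.043) = +0.3585 V.
ΔG = −nFE = −(2)(96485)(+0.3585) J/mol = −69.2 kJ/mol.

−69.2 kJ/mol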